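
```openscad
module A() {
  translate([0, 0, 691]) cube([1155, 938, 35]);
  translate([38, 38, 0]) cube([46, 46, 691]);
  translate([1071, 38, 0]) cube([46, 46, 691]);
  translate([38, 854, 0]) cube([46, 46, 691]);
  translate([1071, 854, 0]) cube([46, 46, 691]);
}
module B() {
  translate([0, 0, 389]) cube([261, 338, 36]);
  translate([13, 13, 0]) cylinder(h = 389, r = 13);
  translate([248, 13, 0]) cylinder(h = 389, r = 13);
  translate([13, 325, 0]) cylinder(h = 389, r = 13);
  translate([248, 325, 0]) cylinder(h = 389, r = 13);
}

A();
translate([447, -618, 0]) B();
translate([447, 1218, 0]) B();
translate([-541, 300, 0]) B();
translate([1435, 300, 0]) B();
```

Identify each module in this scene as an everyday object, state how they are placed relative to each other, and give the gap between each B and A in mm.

Each stool's nearest face is 280 mm from the table's bounding box.

A is a table. B is a stool. Four stools sit around the table at the −y, +y, −x, +x sides. The gap between each stool and the table is 280 mm.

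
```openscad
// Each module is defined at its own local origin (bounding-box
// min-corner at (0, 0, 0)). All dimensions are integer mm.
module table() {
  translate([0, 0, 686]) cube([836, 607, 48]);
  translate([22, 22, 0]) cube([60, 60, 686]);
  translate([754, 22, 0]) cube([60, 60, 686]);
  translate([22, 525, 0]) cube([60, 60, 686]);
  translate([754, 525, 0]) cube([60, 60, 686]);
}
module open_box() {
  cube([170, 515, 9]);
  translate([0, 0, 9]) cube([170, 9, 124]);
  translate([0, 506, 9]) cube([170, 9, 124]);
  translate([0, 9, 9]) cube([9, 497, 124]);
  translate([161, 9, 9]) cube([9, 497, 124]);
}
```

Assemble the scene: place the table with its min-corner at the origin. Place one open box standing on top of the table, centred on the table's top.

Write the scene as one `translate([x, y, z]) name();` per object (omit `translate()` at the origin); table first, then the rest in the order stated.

table();
translate([333, 46, 734]) open_box();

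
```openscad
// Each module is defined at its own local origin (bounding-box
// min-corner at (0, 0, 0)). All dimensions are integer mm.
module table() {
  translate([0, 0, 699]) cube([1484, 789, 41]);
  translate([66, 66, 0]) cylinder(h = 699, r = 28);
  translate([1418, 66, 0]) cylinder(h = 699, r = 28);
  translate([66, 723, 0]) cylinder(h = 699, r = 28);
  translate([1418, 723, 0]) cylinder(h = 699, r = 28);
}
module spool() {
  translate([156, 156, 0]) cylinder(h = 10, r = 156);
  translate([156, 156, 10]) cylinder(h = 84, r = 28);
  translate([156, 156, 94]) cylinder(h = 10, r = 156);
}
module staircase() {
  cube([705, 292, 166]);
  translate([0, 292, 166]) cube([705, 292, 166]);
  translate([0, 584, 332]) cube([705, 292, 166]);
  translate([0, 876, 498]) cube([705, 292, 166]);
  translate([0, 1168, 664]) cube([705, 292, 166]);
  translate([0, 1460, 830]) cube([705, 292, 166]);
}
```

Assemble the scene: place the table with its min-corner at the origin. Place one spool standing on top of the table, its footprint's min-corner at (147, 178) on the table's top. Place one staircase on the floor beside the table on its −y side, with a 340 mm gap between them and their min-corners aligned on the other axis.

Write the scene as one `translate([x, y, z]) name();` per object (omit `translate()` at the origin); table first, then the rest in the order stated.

table();
translate([147, 178, 740]) spool();
translate([0, -2092, 0]) staircase();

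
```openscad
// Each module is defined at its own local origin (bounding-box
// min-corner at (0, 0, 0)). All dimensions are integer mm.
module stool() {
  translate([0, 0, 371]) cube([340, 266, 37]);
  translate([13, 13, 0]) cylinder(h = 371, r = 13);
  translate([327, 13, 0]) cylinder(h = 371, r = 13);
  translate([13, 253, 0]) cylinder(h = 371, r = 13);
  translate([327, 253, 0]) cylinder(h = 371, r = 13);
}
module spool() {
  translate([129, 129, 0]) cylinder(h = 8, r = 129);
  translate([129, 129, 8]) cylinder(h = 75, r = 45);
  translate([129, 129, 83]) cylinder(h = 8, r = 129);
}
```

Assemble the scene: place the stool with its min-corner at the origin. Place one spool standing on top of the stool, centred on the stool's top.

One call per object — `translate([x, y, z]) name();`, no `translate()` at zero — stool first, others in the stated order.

stool();
translate([41, 4, 408]) spool();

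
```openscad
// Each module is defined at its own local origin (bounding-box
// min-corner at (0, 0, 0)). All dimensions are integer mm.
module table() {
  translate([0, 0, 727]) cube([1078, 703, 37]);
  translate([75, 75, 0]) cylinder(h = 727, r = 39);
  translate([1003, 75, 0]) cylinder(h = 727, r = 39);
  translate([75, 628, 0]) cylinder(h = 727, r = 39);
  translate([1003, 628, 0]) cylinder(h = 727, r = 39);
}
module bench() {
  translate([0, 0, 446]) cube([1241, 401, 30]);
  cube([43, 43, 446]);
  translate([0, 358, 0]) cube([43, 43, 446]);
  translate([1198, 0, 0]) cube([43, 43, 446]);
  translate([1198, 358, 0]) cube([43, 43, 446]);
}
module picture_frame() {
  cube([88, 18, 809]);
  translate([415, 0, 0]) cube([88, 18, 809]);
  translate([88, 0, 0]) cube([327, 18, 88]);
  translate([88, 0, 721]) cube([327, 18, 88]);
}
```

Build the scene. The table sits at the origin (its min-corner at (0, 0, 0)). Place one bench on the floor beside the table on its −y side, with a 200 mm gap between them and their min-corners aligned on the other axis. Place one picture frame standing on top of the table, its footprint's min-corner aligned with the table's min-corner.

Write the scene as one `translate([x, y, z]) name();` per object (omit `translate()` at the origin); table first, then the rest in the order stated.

table();
translate([0, -601, 0]) bench();
translate([0, 0, 764]) picture_frame();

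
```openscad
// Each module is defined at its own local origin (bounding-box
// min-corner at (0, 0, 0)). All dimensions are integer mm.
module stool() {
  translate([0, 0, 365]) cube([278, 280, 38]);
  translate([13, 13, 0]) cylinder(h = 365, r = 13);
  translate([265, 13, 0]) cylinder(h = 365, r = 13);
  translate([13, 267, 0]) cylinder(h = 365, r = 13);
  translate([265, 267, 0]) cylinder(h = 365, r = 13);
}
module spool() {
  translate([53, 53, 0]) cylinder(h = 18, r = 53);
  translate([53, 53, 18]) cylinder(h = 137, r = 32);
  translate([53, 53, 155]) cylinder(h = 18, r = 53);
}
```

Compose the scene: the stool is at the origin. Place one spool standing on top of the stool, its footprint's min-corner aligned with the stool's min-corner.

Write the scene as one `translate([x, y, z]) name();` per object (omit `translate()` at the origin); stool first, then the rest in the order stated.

stool();
translate([0, 0, 403]) spool();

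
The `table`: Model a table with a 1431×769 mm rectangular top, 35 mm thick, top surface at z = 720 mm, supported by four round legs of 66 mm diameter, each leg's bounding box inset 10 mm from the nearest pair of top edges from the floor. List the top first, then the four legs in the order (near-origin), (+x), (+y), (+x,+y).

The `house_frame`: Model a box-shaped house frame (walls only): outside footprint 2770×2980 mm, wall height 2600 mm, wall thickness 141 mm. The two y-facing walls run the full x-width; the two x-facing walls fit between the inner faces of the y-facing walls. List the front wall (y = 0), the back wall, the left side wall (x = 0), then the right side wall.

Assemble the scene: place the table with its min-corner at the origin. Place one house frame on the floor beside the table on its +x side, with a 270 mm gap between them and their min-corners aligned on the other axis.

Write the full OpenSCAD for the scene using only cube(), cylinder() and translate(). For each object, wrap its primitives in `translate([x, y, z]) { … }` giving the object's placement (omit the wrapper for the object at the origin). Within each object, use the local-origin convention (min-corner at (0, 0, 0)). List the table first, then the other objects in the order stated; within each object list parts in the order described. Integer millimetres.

translate([0, 0, 685]) cube([1431, 769, 35]);
translate([43, 43, 0]) cylinder(h = 685, r = 33);
translate([1388, 43, 0]) cylinder(h = 685, r = 33);
translate([43, 726, 0]) cylinder(h = 685, r = 33);
translate([1388, 726, 0]) cylinder(h = 685, r = 33);
translate([1701, 0, 0]) {
  cube([2770, 141, 2600]);
  translate([0, 2839, 0]) cube([2770, 141, 2600]);
  translate([0, 141, 0]) cube([141, 2698, 2600]);
  translate([2629, 141, 0]) cube([141, 2698, 2600]);
}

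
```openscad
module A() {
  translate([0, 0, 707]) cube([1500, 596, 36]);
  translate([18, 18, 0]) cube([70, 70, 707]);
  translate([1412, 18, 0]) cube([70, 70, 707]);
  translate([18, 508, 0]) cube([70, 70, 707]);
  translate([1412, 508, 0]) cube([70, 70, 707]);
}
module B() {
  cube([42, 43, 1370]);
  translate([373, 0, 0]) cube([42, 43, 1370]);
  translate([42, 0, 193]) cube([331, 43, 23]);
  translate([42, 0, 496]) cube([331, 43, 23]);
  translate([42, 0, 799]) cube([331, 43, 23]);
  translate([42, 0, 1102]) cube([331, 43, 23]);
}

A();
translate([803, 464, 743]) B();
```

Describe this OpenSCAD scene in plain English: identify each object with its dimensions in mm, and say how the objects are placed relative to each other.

A is a table: top 1500 mm (x) × 596 mm (y), 36 mm thick, upper face at z = 743 mm, on four 70×70 mm square legs, each inset 18 mm from the nearest pair of top edges, running from z = 0 to the bottom of the top.

B is a wooden ladder with two side rails of 42×43 mm section and 1370 mm height, set 415 mm apart overall. Between them run 4 rectangular rungs (43 mm deep, 23 mm thick), front faces flush with the rails' −y face. The bottom of the first rung is 193 mm above the floor and each subsequent rung is 303 mm higher than the one below.

The ladder is on top of the table.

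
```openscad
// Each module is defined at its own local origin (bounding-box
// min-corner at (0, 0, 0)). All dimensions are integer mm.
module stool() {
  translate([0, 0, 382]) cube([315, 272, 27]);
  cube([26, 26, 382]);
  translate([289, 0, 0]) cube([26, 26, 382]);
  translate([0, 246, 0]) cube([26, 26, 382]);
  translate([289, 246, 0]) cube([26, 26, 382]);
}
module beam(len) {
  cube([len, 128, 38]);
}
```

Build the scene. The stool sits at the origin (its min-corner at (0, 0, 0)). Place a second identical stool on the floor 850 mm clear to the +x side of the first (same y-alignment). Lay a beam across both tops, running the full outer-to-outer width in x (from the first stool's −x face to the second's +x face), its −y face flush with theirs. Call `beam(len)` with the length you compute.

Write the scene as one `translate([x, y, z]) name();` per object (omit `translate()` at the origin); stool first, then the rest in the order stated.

stool();
translate([1165, 0, 0]) stool();
translate([0, 0, 409]) beam(1480);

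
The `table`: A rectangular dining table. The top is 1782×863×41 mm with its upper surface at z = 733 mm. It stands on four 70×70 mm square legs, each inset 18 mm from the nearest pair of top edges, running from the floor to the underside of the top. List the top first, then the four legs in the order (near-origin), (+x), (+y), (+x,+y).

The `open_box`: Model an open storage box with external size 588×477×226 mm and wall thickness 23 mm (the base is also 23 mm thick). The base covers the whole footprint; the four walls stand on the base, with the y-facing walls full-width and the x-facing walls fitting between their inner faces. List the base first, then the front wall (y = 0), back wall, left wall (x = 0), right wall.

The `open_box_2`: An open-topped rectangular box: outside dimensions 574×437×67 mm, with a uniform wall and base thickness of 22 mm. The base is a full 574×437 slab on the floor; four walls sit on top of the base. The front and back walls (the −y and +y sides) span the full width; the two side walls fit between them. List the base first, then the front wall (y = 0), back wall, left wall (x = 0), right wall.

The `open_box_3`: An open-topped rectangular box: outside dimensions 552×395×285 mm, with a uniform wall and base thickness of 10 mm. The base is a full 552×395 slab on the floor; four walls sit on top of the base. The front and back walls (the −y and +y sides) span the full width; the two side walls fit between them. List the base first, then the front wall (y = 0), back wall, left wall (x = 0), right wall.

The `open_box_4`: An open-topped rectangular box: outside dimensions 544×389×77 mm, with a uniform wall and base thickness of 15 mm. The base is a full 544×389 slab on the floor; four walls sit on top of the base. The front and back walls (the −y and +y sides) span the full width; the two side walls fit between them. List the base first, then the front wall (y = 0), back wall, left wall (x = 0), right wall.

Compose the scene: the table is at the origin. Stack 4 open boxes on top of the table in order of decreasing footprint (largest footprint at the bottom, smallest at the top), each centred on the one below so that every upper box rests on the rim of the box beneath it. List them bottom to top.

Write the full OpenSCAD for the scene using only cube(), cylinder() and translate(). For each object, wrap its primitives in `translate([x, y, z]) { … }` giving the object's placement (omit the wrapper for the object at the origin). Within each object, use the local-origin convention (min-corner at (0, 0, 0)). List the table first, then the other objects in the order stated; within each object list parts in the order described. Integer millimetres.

translate([0, 0, 692]) cube([1782, 863, 41]);
translate([18, 18, 0]) cube([70, 70, 692]);
translate([1694, 18, 0]) cube([70, 70, 692]);
translate([18, 775, 0]) cube([70, 70, 692]);
translate([1694, 775, 0]) cube([70, 70, 692]);
translate([597, 193, 733]) {
  cube([588, 477, 23]);
  translate([0, 0, 23]) cube([588, 23, 203]);
  translate([0, 454, 23]) cube([588, 23, 203]);
  translate([0, 23, 23]) cube([23, 431, 203]);
  translate([565, 23, 23]) cube([23, 431, 203]);
}
translate([604, 213, 959]) {
  cube([574, 437, 22]);
  translate([0, 0, 22]) cube([574, 22, 45]);
  translate([0, 415, 22]) cube([574, 22, 45]);
  translate([0, 22, 22]) cube([22, 393, 45]);
  translate([552, 22, 22]) cube([22, 393, 45]);
}
translate([615, 234, 1026]) {
  cube([552, 395, 10]);
  translate([0, 0, 10]) cube([552, 10, 275]);
  translate([0, 385, 10]) cube([552, 10, 275]);
  translate([0, 10, 10]) cube([10, 375, 275]);
  translate([542, 10, 10]) cube([10, 375, 275]);
}
translate([619, 237, 1311]) {
  cube([544, 389, 15]);
  translate([0, 0, 15]) cube([544, 15, 62]);
  translate([0, 374, 15]) cube([544, 15, 62]);
  translate([0, 15, 15]) cube([15, 359, 62]);
  translate([529, 15, 15]) cube([15, 359, 62]);
}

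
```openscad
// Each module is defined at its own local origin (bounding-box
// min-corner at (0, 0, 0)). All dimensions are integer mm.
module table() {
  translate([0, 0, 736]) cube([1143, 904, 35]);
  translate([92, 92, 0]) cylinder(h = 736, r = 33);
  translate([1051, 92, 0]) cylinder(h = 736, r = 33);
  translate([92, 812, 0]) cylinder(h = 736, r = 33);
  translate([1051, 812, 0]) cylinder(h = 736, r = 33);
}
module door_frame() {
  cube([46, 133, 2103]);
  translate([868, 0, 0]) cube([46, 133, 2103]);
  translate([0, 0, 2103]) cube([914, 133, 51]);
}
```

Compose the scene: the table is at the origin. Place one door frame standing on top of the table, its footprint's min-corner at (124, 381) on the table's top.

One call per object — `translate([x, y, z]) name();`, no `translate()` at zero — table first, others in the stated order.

table();
translate([124, 381, 771]) door_frame();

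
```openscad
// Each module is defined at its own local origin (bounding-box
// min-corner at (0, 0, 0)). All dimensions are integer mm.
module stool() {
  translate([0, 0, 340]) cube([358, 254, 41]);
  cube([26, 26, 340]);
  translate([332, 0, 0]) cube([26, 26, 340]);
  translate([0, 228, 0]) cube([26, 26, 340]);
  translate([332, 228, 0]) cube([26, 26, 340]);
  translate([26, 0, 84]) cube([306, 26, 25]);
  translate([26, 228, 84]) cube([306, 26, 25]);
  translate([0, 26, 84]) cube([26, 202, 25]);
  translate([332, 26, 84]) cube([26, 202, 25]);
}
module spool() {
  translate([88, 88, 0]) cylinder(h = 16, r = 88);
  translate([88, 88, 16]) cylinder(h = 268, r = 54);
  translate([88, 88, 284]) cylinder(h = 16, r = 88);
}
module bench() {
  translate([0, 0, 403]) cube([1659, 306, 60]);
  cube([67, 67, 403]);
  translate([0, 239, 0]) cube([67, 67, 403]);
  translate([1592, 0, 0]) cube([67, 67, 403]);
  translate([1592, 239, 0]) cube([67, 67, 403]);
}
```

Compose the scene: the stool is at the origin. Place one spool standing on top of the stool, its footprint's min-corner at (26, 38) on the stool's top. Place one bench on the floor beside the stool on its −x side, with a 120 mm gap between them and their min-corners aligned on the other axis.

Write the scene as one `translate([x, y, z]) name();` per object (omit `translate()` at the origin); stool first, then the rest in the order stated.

stool();
translate([26, 38, 381]) spool();
translate([-1779, 0, 0]) bench();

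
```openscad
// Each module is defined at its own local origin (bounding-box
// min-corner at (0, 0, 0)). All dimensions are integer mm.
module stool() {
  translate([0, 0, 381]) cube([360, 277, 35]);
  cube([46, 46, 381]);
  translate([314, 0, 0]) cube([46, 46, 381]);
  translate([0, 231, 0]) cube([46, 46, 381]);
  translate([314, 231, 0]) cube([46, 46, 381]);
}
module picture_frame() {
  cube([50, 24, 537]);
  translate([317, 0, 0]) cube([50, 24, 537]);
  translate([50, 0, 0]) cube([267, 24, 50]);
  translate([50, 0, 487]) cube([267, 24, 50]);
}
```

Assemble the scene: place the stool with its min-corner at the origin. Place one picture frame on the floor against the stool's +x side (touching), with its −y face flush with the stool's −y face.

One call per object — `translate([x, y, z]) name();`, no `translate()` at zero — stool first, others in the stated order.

stool();
translate([360, 0, 0]) picture_frame();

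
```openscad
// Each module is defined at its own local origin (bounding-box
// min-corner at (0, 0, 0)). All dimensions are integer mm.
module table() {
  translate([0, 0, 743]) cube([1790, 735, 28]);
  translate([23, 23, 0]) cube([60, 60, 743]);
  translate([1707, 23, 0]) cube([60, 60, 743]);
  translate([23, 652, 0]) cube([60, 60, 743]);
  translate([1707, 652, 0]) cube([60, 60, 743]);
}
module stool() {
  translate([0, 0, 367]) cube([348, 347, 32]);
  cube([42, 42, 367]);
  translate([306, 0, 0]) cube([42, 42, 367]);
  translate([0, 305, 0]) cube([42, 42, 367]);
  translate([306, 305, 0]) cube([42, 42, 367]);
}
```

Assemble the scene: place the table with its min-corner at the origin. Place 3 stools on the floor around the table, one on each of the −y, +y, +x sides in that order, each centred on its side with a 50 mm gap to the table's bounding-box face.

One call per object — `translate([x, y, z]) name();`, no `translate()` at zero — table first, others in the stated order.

table();
translate([721, -397, 0]) stool();
translate([721, 785, 0]) stool();
translate([1840, 194, 0]) stool();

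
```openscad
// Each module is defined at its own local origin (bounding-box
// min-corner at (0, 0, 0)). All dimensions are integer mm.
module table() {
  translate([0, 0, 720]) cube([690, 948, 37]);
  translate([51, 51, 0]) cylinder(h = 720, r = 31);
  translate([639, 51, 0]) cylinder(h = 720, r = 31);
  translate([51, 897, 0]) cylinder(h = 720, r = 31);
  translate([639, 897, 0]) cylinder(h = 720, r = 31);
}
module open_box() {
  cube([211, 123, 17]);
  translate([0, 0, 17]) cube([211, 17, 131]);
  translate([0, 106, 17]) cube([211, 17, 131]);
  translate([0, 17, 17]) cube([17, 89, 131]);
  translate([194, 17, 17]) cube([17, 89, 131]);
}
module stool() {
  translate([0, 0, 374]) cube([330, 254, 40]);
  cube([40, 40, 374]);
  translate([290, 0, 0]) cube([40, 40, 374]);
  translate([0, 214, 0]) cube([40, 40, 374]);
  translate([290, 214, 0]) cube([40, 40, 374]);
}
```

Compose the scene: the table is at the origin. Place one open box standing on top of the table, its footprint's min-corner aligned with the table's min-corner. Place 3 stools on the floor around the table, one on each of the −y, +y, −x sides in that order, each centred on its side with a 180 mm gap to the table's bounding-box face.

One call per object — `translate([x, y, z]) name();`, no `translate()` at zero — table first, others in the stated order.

table();
translate([0, 0, 757]) open_box();
translate([180, -434, 0]) stool();
translate([180, 1128, 0]) stool();
translate([-510, 347, 0]) stool();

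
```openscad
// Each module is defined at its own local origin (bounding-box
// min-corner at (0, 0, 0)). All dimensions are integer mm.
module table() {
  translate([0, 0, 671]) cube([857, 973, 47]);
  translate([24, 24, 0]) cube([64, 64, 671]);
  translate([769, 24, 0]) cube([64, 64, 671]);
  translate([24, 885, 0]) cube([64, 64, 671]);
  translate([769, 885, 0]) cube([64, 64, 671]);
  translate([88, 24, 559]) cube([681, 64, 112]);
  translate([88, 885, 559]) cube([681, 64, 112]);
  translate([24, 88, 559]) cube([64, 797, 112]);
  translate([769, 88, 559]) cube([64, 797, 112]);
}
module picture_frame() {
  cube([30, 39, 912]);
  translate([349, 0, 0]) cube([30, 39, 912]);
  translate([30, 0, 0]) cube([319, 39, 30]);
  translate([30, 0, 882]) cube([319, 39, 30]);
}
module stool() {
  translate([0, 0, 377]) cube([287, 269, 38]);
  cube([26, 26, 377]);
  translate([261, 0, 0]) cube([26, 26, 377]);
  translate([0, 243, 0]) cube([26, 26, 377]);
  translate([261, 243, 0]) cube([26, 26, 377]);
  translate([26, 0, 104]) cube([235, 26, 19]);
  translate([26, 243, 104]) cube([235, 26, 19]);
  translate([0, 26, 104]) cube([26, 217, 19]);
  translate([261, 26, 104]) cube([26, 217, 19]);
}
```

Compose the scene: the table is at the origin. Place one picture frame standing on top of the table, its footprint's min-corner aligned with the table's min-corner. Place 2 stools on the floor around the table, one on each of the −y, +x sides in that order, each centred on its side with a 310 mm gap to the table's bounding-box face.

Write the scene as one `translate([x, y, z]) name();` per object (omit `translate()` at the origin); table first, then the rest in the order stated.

table();
translate([0, 0, 718]) picture_frame();
translate([285, -579, 0]) stool();
translate([1167, 352, 0]) stool();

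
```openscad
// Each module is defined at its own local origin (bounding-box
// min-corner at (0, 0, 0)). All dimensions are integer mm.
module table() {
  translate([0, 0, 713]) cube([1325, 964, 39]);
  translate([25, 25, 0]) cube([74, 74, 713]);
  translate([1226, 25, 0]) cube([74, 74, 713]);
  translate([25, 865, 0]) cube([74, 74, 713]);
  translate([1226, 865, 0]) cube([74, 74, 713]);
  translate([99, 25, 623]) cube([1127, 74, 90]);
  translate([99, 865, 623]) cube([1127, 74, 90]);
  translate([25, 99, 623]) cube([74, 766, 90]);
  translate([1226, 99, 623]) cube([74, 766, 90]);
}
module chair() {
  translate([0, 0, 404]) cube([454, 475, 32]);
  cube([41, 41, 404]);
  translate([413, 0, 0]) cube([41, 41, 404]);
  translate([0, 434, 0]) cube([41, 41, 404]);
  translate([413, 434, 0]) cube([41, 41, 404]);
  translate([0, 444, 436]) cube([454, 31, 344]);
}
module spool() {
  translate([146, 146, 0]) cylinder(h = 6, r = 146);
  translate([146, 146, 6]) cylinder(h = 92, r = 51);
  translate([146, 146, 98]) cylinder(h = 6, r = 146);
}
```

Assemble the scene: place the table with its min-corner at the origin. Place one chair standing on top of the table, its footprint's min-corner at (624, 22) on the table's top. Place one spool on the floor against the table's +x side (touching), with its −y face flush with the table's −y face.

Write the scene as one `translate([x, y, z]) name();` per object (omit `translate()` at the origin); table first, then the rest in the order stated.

table();
translate([624, 22, 752]) chair();
translate([1325, 0, 0]) spool();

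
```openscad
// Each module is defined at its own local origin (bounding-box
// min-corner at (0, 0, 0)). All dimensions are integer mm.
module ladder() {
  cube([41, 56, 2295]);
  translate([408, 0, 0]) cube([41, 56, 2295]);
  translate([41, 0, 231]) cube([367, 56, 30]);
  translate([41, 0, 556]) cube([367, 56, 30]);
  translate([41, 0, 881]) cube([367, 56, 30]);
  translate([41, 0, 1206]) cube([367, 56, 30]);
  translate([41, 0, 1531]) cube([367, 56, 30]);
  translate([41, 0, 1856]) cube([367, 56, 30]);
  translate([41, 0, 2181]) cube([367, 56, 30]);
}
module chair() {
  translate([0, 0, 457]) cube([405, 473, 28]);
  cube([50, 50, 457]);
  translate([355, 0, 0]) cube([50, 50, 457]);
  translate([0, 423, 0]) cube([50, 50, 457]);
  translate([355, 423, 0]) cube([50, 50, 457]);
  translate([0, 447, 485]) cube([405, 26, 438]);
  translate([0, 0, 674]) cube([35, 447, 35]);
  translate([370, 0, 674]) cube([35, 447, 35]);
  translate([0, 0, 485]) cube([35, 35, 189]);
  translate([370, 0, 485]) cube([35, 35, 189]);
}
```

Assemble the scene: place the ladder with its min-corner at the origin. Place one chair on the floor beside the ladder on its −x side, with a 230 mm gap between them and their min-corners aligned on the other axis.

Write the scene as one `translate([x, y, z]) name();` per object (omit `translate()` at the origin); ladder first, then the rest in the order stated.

ladder();
translate([-635, 0, 0]) chair();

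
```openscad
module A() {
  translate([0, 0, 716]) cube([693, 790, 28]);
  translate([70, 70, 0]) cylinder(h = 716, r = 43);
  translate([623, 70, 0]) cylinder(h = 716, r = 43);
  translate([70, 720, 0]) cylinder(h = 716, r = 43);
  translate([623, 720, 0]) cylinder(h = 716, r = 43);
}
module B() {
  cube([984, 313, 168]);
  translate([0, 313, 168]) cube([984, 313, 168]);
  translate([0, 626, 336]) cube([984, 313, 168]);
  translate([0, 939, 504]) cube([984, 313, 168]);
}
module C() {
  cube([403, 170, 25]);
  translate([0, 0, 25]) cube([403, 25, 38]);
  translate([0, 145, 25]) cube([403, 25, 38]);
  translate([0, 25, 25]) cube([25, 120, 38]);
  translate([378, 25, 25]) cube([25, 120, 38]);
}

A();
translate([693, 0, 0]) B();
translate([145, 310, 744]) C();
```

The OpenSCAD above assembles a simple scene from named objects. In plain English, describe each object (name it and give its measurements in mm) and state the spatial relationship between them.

A is a table with a 693×790 mm rectangular top, 28 mm thick, top surface at z = 744 mm, supported by four round legs of 86 mm diameter, each leg's bounding box inset 27 mm from the nearest pair of top edges, running from the floor.

B is a run of 4 identical solid stair steps. Each tread is 984×313 mm and each step block is 168 mm high. Step 1 rests on the floor; step k is offset from step 1 by (k−1)×313 mm in y and (k−1)×168 mm in z.

C is an open-topped rectangular box: outside dimensions 403×170×63 mm, with a uniform wall and base thickness of 25 mm. The base is a full 403×170 slab on the floor; four walls sit on top of the base. The front and back walls (the −y and +y sides) span the full width; the two side walls fit between them.

The staircase is against the table's +x side, with their −y faces flush. The open box is on top of the table, centred.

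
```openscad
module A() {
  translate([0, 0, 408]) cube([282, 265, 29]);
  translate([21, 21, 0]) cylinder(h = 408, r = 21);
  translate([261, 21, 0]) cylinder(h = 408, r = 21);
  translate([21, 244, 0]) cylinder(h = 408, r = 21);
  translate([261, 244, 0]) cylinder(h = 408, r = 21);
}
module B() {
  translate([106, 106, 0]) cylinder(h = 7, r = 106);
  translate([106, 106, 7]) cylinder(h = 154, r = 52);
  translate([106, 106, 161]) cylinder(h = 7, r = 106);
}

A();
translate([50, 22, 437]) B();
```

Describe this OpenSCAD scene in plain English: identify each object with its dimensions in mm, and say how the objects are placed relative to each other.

A is a four-legged stool. The seat is a 282×265×29 mm slab whose top surface is at z = 437 mm; four round legs, each 42 mm in diameter, run from the floor (z = 0) to the underside of the seat, each leg's axis is inset half a diameter from the nearest pair of seat edges (so the leg's bounding box is flush with the corner).

B is a spool: two coaxial disc flanges of radius 106 mm and thickness 7 mm, joined by a core cylinder of radius 52 mm and height 154 mm. The lower flange rests on z = 0 and the three cylinders share a vertical axis.

The spool is on top of the stool.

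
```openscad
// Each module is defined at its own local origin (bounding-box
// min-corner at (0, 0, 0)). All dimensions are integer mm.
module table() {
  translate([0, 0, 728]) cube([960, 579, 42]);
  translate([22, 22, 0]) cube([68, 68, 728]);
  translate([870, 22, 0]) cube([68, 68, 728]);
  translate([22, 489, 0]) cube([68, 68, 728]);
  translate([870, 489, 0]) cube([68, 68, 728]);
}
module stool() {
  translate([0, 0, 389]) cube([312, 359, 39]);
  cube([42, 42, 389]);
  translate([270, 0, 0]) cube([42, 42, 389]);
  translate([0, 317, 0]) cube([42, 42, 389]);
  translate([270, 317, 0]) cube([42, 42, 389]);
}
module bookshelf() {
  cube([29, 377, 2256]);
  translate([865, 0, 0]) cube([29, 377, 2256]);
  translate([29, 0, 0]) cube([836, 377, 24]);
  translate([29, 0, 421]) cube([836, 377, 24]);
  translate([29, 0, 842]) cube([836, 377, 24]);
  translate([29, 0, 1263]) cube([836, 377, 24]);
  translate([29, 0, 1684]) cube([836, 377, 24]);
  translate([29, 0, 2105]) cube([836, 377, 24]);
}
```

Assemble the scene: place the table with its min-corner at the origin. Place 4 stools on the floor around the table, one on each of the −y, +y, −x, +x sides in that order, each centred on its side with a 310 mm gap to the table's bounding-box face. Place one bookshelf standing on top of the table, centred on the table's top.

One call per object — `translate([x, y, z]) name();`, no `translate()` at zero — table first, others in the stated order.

table();
translate([324, -669, 0]) stool();
translate([324, 889, 0]) stool();
translate([-622, 110, 0]) stool();
translate([1270, 110, 0]) stool();
translate([33, 101, 770]) bookshelf();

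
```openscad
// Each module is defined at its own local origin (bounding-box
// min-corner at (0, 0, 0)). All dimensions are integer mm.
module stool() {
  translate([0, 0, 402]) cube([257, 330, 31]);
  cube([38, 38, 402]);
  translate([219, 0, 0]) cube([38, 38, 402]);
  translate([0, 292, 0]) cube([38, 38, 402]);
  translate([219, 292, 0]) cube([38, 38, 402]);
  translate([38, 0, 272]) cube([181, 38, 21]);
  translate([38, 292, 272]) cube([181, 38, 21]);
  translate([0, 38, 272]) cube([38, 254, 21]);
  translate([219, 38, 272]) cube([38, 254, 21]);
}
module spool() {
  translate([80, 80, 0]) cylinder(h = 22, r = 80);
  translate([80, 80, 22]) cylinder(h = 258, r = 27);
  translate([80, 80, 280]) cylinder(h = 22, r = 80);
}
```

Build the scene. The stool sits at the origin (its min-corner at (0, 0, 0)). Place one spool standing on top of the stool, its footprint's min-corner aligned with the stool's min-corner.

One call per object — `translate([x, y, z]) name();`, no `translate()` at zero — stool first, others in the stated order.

stool();
translate([0, 0, 433]) spool();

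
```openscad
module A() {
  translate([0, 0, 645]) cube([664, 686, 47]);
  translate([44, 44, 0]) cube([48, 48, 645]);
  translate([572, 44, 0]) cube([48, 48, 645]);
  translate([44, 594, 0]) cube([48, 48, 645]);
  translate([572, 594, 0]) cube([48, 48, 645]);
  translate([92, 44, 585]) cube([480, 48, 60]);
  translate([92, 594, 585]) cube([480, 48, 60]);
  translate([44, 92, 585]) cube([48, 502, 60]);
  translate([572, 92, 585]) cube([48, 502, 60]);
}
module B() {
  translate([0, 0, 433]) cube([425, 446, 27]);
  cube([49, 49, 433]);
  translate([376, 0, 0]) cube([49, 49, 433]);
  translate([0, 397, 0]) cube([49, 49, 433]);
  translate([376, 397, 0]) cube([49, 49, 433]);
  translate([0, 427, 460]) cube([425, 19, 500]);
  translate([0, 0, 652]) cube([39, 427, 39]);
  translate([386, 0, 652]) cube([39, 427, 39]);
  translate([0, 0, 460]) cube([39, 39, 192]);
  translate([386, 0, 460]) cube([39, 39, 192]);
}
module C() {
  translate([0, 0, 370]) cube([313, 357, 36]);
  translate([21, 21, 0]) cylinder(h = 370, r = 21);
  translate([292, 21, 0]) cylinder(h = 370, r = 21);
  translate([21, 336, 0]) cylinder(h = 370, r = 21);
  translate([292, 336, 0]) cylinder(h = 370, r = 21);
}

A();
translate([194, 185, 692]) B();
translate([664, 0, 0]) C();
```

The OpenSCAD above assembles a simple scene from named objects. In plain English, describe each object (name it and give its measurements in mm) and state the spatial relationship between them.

A is a table: top 664 mm (x) × 686 mm (y), 47 mm thick, upper face at z = 692 mm, on four 48×48 mm square legs, each inset 44 mm from the nearest pair of top edges, running from z = 0 to the bottom of the top. Four apron rails, 48 mm thick and 60 mm tall, run between adjacent legs with their top edges flush with the underside of the top and their outer faces flush with the legs' outer faces.

B is a chair: 425×446 mm seat, 27 mm thick, top at z = 460 mm, on four 49 mm square corner legs flush with the seat edges. A 19 mm thick backrest slab spans the full seat width, extending 500 mm above the seat top, its back face flush with the seat's +y edge. Two armrests of 39×39 mm section run along each side from the seat's front edge to the front of the backrest, top faces 231 mm above the seat top and outer faces flush with the seat's x-edges; a 39×39 mm post under the front of each armrest stands on the seat at the front corner.

C is a simple wooden stool: a rectangular seat 313 mm (x) by 357 mm (y), 36 mm thick, top face at z = 406 mm, on four round legs, each 42 mm in diameter. The legs rest on z = 0, each leg's axis is inset half a diameter from the nearest pair of seat edges (so the leg's bounding box is flush with the corner).

The chair is on top of the table. The stool is against the table's +x side, with their −y faces flush.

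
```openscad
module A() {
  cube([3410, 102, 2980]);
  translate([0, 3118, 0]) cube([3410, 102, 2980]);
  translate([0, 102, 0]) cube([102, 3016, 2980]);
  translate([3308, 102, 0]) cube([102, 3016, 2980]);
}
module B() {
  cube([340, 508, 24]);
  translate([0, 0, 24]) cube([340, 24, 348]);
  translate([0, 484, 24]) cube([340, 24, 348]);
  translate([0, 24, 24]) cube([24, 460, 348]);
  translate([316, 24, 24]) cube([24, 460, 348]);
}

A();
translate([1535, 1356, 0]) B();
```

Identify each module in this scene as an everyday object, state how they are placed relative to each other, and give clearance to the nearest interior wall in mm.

A is a house frame. B is an open box. The open box sits inside the house frame, centred. The clearance to the nearest interior wall is 1254 mm.

Clearances: x = 1433, y = 1254; minimum 1254 mm.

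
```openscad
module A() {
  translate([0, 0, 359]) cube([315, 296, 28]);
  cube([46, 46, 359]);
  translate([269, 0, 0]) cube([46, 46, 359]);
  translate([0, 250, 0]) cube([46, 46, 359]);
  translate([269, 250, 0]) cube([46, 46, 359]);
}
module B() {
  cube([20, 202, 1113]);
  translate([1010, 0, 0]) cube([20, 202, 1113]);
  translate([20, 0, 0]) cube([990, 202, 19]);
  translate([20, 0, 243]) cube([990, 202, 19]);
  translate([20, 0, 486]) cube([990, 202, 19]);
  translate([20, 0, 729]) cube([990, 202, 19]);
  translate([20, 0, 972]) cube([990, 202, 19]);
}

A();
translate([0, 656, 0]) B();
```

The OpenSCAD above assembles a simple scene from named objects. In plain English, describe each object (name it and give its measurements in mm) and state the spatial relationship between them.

A is a four-legged stool. The seat is 315×296 mm, 28 mm thick, top at z = 387 mm. It stands on four square legs, each 46×46 mm in cross-section, from z = 0 to the seat underside, each flush with a corner of the seat.

B is an open bookshelf. Two side panels, each 20 mm thick, 202 mm deep and 1113 mm tall, stand 1030 mm apart (outside-to-outside). Between them sit 5 shelves, each 19 mm thick and 202 mm deep, spanning the full gap between the sides. The bottom shelf rests on the floor (its underside at z = 0) and the clear gap between one shelf's top and the next shelf's underside is 224 mm.

The bookshelf is on the floor beside the stool on its +y side.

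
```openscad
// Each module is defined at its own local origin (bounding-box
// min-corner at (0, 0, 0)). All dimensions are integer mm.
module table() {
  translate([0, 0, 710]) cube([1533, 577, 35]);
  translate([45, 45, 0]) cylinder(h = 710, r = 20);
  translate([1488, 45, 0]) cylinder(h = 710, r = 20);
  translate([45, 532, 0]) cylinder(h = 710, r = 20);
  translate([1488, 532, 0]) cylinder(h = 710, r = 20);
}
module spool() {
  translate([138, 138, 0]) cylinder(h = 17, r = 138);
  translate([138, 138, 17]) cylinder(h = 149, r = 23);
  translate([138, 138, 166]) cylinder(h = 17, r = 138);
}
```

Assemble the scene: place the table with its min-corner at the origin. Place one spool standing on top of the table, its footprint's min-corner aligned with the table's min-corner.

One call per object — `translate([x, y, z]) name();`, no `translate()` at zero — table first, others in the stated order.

table();
translate([0, 0, 745]) spool();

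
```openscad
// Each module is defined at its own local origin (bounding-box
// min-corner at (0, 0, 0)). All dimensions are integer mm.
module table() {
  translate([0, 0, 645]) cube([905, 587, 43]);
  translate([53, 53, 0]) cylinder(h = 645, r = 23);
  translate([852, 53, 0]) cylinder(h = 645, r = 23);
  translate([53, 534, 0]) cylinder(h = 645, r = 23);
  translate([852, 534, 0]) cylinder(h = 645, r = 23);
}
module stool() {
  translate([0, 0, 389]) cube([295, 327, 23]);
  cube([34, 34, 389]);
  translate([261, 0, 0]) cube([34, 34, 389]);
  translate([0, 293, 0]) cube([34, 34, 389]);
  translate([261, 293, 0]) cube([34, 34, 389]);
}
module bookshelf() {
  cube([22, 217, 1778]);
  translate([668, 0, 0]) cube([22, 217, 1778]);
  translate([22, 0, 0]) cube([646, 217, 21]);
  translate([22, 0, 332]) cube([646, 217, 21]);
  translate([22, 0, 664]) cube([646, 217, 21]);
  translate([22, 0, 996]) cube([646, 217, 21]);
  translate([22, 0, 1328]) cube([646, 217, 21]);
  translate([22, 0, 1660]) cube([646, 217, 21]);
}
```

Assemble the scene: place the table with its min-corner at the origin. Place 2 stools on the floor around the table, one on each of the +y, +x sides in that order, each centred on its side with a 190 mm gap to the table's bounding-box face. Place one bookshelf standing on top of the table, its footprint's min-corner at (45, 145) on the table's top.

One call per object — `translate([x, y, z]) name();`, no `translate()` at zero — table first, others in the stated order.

table();
translate([305, 777, 0]) stool();
translate([1095, 130, 0]) stool();
translate([45, 145, 688]) bookshelf();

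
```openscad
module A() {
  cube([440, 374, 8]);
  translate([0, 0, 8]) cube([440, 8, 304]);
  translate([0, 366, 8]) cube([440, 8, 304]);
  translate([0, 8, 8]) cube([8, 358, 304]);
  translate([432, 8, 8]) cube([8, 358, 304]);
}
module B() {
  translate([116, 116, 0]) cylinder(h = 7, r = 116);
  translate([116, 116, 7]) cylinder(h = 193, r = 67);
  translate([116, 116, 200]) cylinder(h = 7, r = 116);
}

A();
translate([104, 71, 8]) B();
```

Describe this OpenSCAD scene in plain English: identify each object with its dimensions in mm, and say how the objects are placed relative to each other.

A is an open storage box with external size 440×374×312 mm and wall thickness 8 mm (the base is also 8 mm thick). The base covers the whole footprint; the four walls stand on the base, with the y-facing walls full-width and the x-facing walls fitting between their inner faces.

B is a spool: two coaxial disc flanges of radius 116 mm and thickness 7 mm, joined by a core cylinder of radius 67 mm and height 193 mm. The lower flange rests on z = 0 and the three cylinders share a vertical axis.

The spool sits inside the open box, centred.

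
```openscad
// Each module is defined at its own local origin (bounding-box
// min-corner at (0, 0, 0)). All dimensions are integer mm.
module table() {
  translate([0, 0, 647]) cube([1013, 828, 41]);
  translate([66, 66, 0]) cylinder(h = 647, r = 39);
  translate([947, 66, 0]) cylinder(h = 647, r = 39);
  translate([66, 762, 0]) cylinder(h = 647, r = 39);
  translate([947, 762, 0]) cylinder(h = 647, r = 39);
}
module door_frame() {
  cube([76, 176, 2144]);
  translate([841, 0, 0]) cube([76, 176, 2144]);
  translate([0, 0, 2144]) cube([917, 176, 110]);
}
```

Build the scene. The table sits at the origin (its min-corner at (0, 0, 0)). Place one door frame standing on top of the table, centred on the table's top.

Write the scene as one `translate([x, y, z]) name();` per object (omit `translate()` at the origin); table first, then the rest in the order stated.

table();
translate([48, 326, 688]) door_frame();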